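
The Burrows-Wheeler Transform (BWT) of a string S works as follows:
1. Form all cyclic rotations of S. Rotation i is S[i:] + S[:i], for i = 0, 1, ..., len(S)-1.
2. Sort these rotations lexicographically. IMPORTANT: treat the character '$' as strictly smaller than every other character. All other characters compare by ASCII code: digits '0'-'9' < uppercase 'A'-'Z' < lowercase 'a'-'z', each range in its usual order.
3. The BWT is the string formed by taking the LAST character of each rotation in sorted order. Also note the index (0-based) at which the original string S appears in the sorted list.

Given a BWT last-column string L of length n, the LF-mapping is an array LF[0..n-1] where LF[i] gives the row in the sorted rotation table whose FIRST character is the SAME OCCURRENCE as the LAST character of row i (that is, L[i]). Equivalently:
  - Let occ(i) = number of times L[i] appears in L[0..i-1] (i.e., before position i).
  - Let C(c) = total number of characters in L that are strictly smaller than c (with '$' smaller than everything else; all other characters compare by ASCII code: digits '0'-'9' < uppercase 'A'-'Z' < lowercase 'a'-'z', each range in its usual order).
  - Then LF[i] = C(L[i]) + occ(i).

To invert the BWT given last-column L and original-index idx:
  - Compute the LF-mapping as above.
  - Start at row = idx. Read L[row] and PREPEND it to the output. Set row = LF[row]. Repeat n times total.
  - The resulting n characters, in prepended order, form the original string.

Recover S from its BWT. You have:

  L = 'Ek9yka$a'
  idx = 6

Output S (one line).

LF mapping: 2 5 1 7 6 3 0 4
Walk LF starting at row 6, prepending L[row]:
  step 1: row=6, L[6]='$', prepend. Next row=LF[6]=0
  step 2: row=0, L[0]='E', prepend. Next row=LF[0]=2
  step 3: row=2, L[2]='9', prepend. Next row=LF[2]=1
  step 4: row=1, L[1]='k', prepend. Next row=LF[1]=5
  step 5: row=5, L[5]='a', prepend. Next row=LF[5]=3
  step 6: row=3, L[3]='y', prepend. Next row=LF[3]=7
  step 7: row=7, L[7]='a', prepend. Next row=LF[7]=4
  step 8: row=4, L[4]='k', prepend. Next row=LF[4]=6
Reversed output: kayak9E$

Answer: kayak9E$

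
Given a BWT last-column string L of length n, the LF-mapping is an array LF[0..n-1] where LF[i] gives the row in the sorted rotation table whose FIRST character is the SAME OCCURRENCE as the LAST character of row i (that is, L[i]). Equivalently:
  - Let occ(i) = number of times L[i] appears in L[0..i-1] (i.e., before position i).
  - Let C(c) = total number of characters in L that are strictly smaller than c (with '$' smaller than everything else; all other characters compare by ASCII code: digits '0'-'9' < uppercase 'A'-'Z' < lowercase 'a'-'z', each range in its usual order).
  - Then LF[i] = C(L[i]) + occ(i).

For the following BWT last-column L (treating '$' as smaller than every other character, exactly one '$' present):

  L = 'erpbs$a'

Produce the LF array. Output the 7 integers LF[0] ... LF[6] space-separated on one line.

Char counts: '$':1, 'a':1, 'b':1, 'e':1, 'p':1, 'r':1, 's':1
C (first-col start): C('$')=0, C('a')=1, C('b')=2, C('e')=3, C('p')=4, C('r')=5, C('s')=6
L[0]='e': occ=0, LF[0]=C('e')+0=3+0=3
L[1]='r': occ=0, LF[1]=C('r')+0=5+0=5
L[2]='p': occ=0, LF[2]=C('p')+0=4+0=4
L[3]='b': occ=0, LF[3]=C('b')+0=2+0=2
L[4]='s': occ=0, LF[4]=C('s')+0=6+0=6
L[5]='$': occ=0, LF[5]=C('$')+0=0+0=0
L[6]='a': occ=0, LF[6]=C('a')+0=1+0=1

Answer: 3 5 4 2 6 0 1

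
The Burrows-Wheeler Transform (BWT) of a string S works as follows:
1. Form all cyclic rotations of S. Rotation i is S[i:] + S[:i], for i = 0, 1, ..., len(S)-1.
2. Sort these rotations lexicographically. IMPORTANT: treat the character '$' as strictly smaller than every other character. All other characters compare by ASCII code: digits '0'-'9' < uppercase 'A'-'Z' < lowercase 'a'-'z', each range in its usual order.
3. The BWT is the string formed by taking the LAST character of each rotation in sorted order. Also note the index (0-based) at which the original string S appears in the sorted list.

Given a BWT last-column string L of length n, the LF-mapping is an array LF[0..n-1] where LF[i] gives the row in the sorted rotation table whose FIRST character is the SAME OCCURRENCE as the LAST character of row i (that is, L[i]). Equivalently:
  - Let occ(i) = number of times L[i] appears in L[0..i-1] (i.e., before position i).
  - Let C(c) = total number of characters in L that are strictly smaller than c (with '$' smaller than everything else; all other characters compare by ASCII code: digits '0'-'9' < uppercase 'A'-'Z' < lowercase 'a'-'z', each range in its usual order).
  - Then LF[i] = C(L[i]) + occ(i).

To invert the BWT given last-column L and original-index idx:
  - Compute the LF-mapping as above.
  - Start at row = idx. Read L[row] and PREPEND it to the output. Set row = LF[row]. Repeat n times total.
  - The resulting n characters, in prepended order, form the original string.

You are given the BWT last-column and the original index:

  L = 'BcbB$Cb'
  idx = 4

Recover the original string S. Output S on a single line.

Answer: bBCbcB$

Derivation:
LF mapping: 1 6 4 2 0 3 5
Walk LF starting at row 4, prepending L[row]:
  step 1: row=4, L[4]='$', prepend. Next row=LF[4]=0
  step 2: row=0, L[0]='B', prepend. Next row=LF[0]=1
  step 3: row=1, L[1]='c', prepend. Next row=LF[1]=6
  step 4: row=6, L[6]='b', prepend. Next row=LF[6]=5
  step 5: row=5, L[5]='C', prepend. Next row=LF[5]=3
  step 6: row=3, L[3]='B', prepend. Next row=LF[3]=2
  step 7: row=2, L[2]='b', prepend. Next row=LF[2]=4
Reversed output: bBCbcB$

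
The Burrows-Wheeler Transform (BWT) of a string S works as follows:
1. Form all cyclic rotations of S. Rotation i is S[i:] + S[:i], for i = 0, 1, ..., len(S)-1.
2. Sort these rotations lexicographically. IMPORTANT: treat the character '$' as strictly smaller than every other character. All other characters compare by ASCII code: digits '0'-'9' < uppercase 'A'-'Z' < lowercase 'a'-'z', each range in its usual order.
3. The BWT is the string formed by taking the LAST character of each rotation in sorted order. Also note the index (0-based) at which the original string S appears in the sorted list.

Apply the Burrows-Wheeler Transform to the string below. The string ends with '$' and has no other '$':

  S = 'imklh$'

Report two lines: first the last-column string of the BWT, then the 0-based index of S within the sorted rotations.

All 6 rotations (rotation i = S[i:]+S[:i]):
  rot[0] = imklh$
  rot[1] = mklh$i
  rot[2] = klh$im
  rot[3] = lh$imk
  rot[4] = h$imkl
  rot[5] = $imklh
Sorted (with $ < everything):
  sorted[0] = $imklh  (last char: 'h')
  sorted[1] = h$imkl  (last char: 'l')
  sorted[2] = imklh$  (last char: '$')
  sorted[3] = klh$im  (last char: 'm')
  sorted[4] = lh$imk  (last char: 'k')
  sorted[5] = mklh$i  (last char: 'i')
Last column: hl$mki
Original string S is at sorted index 2

Answer: hl$mki
2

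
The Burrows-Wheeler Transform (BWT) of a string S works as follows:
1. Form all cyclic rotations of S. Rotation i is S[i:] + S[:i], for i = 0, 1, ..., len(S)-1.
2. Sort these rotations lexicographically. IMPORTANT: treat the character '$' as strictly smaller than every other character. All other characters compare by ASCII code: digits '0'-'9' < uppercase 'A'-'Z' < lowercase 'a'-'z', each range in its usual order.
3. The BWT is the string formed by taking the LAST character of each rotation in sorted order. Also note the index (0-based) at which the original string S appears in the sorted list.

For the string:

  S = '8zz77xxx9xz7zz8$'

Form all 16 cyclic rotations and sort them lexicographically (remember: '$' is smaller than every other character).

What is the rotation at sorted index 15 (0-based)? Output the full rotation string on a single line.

Answer: zz8$8zz77xxx9xz7

Derivation:
All 16 rotations (rotation i = S[i:]+S[:i]):
  rot[0] = 8zz77xxx9xz7zz8$
  rot[1] = zz77xxx9xz7zz8$8
  rot[2] = z77xxx9xz7zz8$8z
  rot[3] = 77xxx9xz7zz8$8zz
  rot[4] = 7xxx9xz7zz8$8zz7
  rot[5] = xxx9xz7zz8$8zz77
  rot[6] = xx9xz7zz8$8zz77x
  rot[7] = x9xz7zz8$8zz77xx
  rot[8] = 9xz7zz8$8zz77xxx
  rot[9] = xz7zz8$8zz77xxx9
  rot[10] = z7zz8$8zz77xxx9x
  rot[11] = 7zz8$8zz77xxx9xz
  rot[12] = zz8$8zz77xxx9xz7
  rot[13] = z8$8zz77xxx9xz7z
  rot[14] = 8$8zz77xxx9xz7zz
  rot[15] = $8zz77xxx9xz7zz8
Sorted (with $ < everything):
  sorted[0] = $8zz77xxx9xz7zz8
  sorted[1] = 77xxx9xz7zz8$8zz
  sorted[2] = 7xxx9xz7zz8$8zz7
  sorted[3] = 7zz8$8zz77xxx9xz
  sorted[4] = 8$8zz77xxx9xz7zz
  sorted[5] = 8zz77xxx9xz7zz8$
  sorted[6] = 9xz7zz8$8zz77xxx
  sorted[7] = x9xz7zz8$8zz77xx
  sorted[8] = xx9xz7zz8$8zz77x
  sorted[9] = xxx9xz7zz8$8zz77
  sorted[10] = xz7zz8$8zz77xxx9
  sorted[11] = z77xxx9xz7zz8$8z
  sorted[12] = z7zz8$8zz77xxx9x
  sorted[13] = z8$8zz77xxx9xz7z
  sorted[14] = zz77xxx9xz7zz8$8
  sorted[15] = zz8$8zz77xxx9xz7
sorted[15] = zz8$8zz77xxx9xz7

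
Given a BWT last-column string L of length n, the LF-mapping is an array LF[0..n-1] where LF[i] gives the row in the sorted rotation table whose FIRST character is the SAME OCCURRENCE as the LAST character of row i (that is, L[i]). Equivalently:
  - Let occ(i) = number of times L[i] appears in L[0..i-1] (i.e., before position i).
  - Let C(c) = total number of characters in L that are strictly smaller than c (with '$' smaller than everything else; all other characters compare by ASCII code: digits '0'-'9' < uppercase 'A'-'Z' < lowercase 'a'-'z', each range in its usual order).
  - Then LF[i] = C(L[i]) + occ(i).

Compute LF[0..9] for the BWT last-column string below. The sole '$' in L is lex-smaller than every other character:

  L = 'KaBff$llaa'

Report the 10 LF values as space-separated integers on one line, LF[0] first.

Answer: 2 3 1 6 7 0 8 9 4 5

Derivation:
Char counts: '$':1, 'B':1, 'K':1, 'a':3, 'f':2, 'l':2
C (first-col start): C('$')=0, C('B')=1, C('K')=2, C('a')=3, C('f')=6, C('l')=8
L[0]='K': occ=0, LF[0]=C('K')+0=2+0=2
L[1]='a': occ=0, LF[1]=C('a')+0=3+0=3
L[2]='B': occ=0, LF[2]=C('B')+0=1+0=1
L[3]='f': occ=0, LF[3]=C('f')+0=6+0=6
L[4]='f': occ=1, LF[4]=C('f')+1=6+1=7
L[5]='$': occ=0, LF[5]=C('$')+0=0+0=0
L[6]='l': occ=0, LF[6]=C('l')+0=8+0=8
L[7]='l': occ=1, LF[7]=C('l')+1=8+1=9
L[8]='a': occ=1, LF[8]=C('a')+1=3+1=4
L[9]='a': occ=2, LF[9]=C('a')+2=3+2=5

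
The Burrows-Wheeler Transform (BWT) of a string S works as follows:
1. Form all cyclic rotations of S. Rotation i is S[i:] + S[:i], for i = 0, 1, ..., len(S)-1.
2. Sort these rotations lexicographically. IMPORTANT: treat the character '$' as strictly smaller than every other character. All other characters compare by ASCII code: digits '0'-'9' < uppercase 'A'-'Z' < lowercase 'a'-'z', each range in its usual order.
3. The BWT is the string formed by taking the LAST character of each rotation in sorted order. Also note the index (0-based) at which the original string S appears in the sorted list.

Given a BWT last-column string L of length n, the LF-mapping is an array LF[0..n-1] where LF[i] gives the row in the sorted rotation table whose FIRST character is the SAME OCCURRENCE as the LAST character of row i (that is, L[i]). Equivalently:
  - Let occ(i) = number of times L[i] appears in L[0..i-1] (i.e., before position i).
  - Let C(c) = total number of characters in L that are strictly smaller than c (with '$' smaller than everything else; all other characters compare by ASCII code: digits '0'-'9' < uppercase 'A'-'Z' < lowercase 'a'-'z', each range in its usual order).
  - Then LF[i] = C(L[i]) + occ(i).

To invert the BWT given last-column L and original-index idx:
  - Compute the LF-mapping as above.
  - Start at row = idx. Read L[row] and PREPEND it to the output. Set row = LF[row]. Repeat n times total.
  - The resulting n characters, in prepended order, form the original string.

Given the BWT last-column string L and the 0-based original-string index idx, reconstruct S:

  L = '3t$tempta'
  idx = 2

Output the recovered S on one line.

LF mapping: 1 6 0 7 3 4 5 8 2
Walk LF starting at row 2, prepending L[row]:
  step 1: row=2, L[2]='$', prepend. Next row=LF[2]=0
  step 2: row=0, L[0]='3', prepend. Next row=LF[0]=1
  step 3: row=1, L[1]='t', prepend. Next row=LF[1]=6
  step 4: row=6, L[6]='p', prepend. Next row=LF[6]=5
  step 5: row=5, L[5]='m', prepend. Next row=LF[5]=4
  step 6: row=4, L[4]='e', prepend. Next row=LF[4]=3
  step 7: row=3, L[3]='t', prepend. Next row=LF[3]=7
  step 8: row=7, L[7]='t', prepend. Next row=LF[7]=8
  step 9: row=8, L[8]='a', prepend. Next row=LF[8]=2
Reversed output: attempt3$

Answer: attempt3$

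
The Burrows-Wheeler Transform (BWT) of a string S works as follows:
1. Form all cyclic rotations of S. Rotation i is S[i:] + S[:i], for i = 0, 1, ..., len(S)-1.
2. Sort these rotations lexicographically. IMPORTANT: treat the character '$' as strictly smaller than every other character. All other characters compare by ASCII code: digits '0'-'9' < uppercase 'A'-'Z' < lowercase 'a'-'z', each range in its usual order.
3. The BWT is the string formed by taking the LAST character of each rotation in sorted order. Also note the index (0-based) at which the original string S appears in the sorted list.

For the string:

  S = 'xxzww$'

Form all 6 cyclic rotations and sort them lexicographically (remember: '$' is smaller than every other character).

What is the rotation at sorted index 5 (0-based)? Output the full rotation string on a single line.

All 6 rotations (rotation i = S[i:]+S[:i]):
  rot[0] = xxzww$
  rot[1] = xzww$x
  rot[2] = zww$xx
  rot[3] = ww$xxz
  rot[4] = w$xxzw
  rot[5] = $xxzww
Sorted (with $ < everything):
  sorted[0] = $xxzww
  sorted[1] = w$xxzw
  sorted[2] = ww$xxz
  sorted[3] = xxzww$
  sorted[4] = xzww$x
  sorted[5] = zww$xx
sorted[5] = zww$xx

Answer: zww$xx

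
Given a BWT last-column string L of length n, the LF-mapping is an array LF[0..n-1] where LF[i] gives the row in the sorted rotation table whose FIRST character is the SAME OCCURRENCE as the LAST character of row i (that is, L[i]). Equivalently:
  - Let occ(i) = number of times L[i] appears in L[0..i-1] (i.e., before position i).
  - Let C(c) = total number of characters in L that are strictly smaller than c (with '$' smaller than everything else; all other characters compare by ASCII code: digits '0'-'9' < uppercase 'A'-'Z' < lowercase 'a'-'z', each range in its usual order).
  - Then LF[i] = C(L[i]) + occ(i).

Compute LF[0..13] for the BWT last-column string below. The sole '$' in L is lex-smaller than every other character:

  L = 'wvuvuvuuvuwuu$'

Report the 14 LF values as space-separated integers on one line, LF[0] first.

Char counts: '$':1, 'u':7, 'v':4, 'w':2
C (first-col start): C('$')=0, C('u')=1, C('v')=8, C('w')=12
L[0]='w': occ=0, LF[0]=C('w')+0=12+0=12
L[1]='v': occ=0, LF[1]=C('v')+0=8+0=8
L[2]='u': occ=0, LF[2]=C('u')+0=1+0=1
L[3]='v': occ=1, LF[3]=C('v')+1=8+1=9
L[4]='u': occ=1, LF[4]=C('u')+1=1+1=2
L[5]='v': occ=2, LF[5]=C('v')+2=8+2=10
L[6]='u': occ=2, LF[6]=C('u')+2=1+2=3
L[7]='u': occ=3, LF[7]=C('u')+3=1+3=4
L[8]='v': occ=3, LF[8]=C('v')+3=8+3=11
L[9]='u': occ=4, LF[9]=C('u')+4=1+4=5
L[10]='w': occ=1, LF[10]=C('w')+1=12+1=13
L[11]='u': occ=5, LF[11]=C('u')+5=1+5=6
L[12]='u': occ=6, LF[12]=C('u')+6=1+6=7
L[13]='$': occ=0, LF[13]=C('$')+0=0+0=0

Answer: 12 8 1 9 2 10 3 4 11 5 13 6 7 0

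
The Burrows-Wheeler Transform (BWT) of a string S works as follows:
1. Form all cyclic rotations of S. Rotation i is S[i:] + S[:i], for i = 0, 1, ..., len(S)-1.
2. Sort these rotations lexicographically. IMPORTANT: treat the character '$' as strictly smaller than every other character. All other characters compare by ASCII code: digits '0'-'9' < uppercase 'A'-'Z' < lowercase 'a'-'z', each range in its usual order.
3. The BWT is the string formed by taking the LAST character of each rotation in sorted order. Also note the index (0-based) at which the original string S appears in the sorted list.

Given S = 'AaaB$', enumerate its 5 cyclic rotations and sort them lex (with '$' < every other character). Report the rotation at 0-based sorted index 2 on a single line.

All 5 rotations (rotation i = S[i:]+S[:i]):
  rot[0] = AaaB$
  rot[1] = aaB$A
  rot[2] = aB$Aa
  rot[3] = B$Aaa
  rot[4] = $AaaB
Sorted (with $ < everything):
  sorted[0] = $AaaB
  sorted[1] = AaaB$
  sorted[2] = B$Aaa
  sorted[3] = aB$Aa
  sorted[4] = aaB$A
sorted[2] = B$Aaa

Answer: B$Aaa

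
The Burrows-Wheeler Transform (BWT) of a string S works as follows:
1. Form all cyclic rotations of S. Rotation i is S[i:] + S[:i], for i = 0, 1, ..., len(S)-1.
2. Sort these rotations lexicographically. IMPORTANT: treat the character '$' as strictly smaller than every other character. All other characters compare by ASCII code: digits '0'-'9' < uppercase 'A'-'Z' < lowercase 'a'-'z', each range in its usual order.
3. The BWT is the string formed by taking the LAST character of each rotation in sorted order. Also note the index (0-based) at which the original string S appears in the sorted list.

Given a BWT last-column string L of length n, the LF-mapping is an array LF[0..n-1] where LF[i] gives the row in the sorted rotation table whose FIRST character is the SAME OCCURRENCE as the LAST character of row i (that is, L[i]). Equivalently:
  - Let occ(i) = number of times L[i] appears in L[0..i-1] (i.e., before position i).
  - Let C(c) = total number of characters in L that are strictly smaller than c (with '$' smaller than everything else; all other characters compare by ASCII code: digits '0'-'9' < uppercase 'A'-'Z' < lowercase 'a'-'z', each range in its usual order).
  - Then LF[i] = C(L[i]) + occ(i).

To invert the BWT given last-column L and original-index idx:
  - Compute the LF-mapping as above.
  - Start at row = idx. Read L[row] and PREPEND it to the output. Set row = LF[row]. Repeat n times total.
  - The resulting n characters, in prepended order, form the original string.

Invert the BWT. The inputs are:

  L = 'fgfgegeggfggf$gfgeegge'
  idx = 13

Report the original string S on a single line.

Answer: geggggfgffgeggeeggfef$

Derivation:
LF mapping: 6 11 7 12 1 13 2 14 15 8 16 17 9 0 18 10 19 3 4 20 21 5
Walk LF starting at row 13, prepending L[row]:
  step 1: row=13, L[13]='$', prepend. Next row=LF[13]=0
  step 2: row=0, L[0]='f', prepend. Next row=LF[0]=6
  step 3: row=6, L[6]='e', prepend. Next row=LF[6]=2
  step 4: row=2, L[2]='f', prepend. Next row=LF[2]=7
  step 5: row=7, L[7]='g', prepend. Next row=LF[7]=14
  step 6: row=14, L[14]='g', prepend. Next row=LF[14]=18
  step 7: row=18, L[18]='e', prepend. Next row=LF[18]=4
  step 8: row=4, L[4]='e', prepend. Next row=LF[4]=1
  step 9: row=1, L[1]='g', prepend. Next row=LF[1]=11
  step 10: row=11, L[11]='g', prepend. Next row=LF[11]=17
  step 11: row=17, L[17]='e', prepend. Next row=LF[17]=3
  step 12: row=3, L[3]='g', prepend. Next row=LF[3]=12
  step 13: row=12, L[12]='f', prepend. Next row=LF[12]=9
  step 14: row=9, L[9]='f', prepend. Next row=LF[9]=8
  step 15: row=8, L[8]='g', prepend. Next row=LF[8]=15
  step 16: row=15, L[15]='f', prepend. Next row=LF[15]=10
  step 17: row=10, L[10]='g', prepend. Next row=LF[10]=16
  step 18: row=16, L[16]='g', prepend. Next row=LF[16]=19
  step 19: row=19, L[19]='g', prepend. Next row=LF[19]=20
  step 20: row=20, L[20]='g', prepend. Next row=LF[20]=21
  step 21: row=21, L[21]='e', prepend. Next row=LF[21]=5
  step 22: row=5, L[5]='g', prepend. Next row=LF[5]=13
Reversed output: geggggfgffgeggeeggfef$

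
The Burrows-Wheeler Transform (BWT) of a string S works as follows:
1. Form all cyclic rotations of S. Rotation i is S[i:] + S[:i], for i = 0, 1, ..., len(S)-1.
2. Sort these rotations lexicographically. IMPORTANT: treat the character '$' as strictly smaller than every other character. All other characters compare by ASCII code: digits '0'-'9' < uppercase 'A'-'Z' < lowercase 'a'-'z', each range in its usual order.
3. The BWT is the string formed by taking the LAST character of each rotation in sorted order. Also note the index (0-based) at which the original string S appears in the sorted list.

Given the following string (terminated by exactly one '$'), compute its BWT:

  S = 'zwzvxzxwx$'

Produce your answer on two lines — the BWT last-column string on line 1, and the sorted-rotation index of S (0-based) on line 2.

Answer: xzxzwzvw$x
8

Derivation:
All 10 rotations (rotation i = S[i:]+S[:i]):
  rot[0] = zwzvxzxwx$
  rot[1] = wzvxzxwx$z
  rot[2] = zvxzxwx$zw
  rot[3] = vxzxwx$zwz
  rot[4] = xzxwx$zwzv
  rot[5] = zxwx$zwzvx
  rot[6] = xwx$zwzvxz
  rot[7] = wx$zwzvxzx
  rot[8] = x$zwzvxzxw
  rot[9] = $zwzvxzxwx
Sorted (with $ < everything):
  sorted[0] = $zwzvxzxwx  (last char: 'x')
  sorted[1] = vxzxwx$zwz  (last char: 'z')
  sorted[2] = wx$zwzvxzx  (last char: 'x')
  sorted[3] = wzvxzxwx$z  (last char: 'z')
  sorted[4] = x$zwzvxzxw  (last char: 'w')
  sorted[5] = xwx$zwzvxz  (last char: 'z')
  sorted[6] = xzxwx$zwzv  (last char: 'v')
  sorted[7] = zvxzxwx$zw  (last char: 'w')
  sorted[8] = zwzvxzxwx$  (last char: '$')
  sorted[9] = zxwx$zwzvx  (last char: 'x')
Last column: xzxzwzvw$x
Original string S is at sorted index 8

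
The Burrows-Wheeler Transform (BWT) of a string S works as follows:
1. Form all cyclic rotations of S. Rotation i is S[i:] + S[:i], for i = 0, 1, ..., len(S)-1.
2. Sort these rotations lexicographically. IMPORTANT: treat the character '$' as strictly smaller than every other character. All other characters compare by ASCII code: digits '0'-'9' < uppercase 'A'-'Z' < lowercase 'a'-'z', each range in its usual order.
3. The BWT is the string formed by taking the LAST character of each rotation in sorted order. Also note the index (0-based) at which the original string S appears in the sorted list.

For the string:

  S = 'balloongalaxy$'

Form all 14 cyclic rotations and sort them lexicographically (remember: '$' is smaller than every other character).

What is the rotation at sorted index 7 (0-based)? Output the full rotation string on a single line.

Answer: lloongalaxy$ba

Derivation:
All 14 rotations (rotation i = S[i:]+S[:i]):
  rot[0] = balloongalaxy$
  rot[1] = alloongalaxy$b
  rot[2] = lloongalaxy$ba
  rot[3] = loongalaxy$bal
  rot[4] = oongalaxy$ball
  rot[5] = ongalaxy$ballo
  rot[6] = ngalaxy$balloo
  rot[7] = galaxy$balloon
  rot[8] = alaxy$balloong
  rot[9] = laxy$balloonga
  rot[10] = axy$balloongal
  rot[11] = xy$balloongala
  rot[12] = y$balloongalax
  rot[13] = $balloongalaxy
Sorted (with $ < everything):
  sorted[0] = $balloongalaxy
  sorted[1] = alaxy$balloong
  sorted[2] = alloongalaxy$b
  sorted[3] = axy$balloongal
  sorted[4] = balloongalaxy$
  sorted[5] = galaxy$balloon
  sorted[6] = laxy$balloonga
  sorted[7] = lloongalaxy$ba
  sorted[8] = loongalaxy$bal
  sorted[9] = ngalaxy$balloo
  sorted[10] = ongalaxy$ballo
  sorted[11] = oongalaxy$ball
  sorted[12] = xy$balloongala
  sorted[13] = y$balloongalax
sorted[7] = lloongalaxy$ba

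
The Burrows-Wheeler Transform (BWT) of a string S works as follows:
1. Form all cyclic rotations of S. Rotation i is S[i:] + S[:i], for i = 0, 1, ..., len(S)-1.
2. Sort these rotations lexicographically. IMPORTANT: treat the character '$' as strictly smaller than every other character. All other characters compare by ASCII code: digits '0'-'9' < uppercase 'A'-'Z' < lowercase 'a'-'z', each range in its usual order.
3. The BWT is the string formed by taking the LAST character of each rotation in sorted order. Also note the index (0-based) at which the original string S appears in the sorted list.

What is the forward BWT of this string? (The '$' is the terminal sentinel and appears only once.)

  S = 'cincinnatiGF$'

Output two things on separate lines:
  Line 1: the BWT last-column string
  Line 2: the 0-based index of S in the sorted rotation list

Answer: FGin$ntccniia
4

Derivation:
All 13 rotations (rotation i = S[i:]+S[:i]):
  rot[0] = cincinnatiGF$
  rot[1] = incinnatiGF$c
  rot[2] = ncinnatiGF$ci
  rot[3] = cinnatiGF$cin
  rot[4] = innatiGF$cinc
  rot[5] = nnatiGF$cinci
  rot[6] = natiGF$cincin
  rot[7] = atiGF$cincinn
  rot[8] = tiGF$cincinna
  rot[9] = iGF$cincinnat
  rot[10] = GF$cincinnati
  rot[11] = F$cincinnatiG
  rot[12] = $cincinnatiGF
Sorted (with $ < everything):
  sorted[0] = $cincinnatiGF  (last char: 'F')
  sorted[1] = F$cincinnatiG  (last char: 'G')
  sorted[2] = GF$cincinnati  (last char: 'i')
  sorted[3] = atiGF$cincinn  (last char: 'n')
  sorted[4] = cincinnatiGF$  (last char: '$')
  sorted[5] = cinnatiGF$cin  (last char: 'n')
  sorted[6] = iGF$cincinnat  (last char: 't')
  sorted[7] = incinnatiGF$c  (last char: 'c')
  sorted[8] = innatiGF$cinc  (last char: 'c')
  sorted[9] = natiGF$cincin  (last char: 'n')
  sorted[10] = ncinnatiGF$ci  (last char: 'i')
  sorted[11] = nnatiGF$cinci  (last char: 'i')
  sorted[12] = tiGF$cincinna  (last char: 'a')
Last column: FGin$ntccniia
Original string S is at sorted index 4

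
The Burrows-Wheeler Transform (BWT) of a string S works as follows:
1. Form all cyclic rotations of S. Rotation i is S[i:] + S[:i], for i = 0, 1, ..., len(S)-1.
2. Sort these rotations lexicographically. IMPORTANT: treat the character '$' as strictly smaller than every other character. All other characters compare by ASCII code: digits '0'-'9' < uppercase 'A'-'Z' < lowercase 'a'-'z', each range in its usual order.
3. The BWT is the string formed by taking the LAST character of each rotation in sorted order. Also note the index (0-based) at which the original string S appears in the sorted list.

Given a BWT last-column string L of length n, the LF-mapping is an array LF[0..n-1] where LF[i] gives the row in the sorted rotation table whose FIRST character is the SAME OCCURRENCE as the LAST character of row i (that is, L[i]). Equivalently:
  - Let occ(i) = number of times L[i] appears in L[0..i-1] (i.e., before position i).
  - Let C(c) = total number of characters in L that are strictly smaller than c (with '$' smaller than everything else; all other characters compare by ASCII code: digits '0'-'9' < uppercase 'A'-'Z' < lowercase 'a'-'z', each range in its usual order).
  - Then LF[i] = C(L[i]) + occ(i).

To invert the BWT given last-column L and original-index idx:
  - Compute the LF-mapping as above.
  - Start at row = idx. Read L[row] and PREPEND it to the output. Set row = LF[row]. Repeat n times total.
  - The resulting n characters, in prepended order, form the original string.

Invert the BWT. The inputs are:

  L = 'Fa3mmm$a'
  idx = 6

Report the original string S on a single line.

LF mapping: 2 3 1 5 6 7 0 4
Walk LF starting at row 6, prepending L[row]:
  step 1: row=6, L[6]='$', prepend. Next row=LF[6]=0
  step 2: row=0, L[0]='F', prepend. Next row=LF[0]=2
  step 3: row=2, L[2]='3', prepend. Next row=LF[2]=1
  step 4: row=1, L[1]='a', prepend. Next row=LF[1]=3
  step 5: row=3, L[3]='m', prepend. Next row=LF[3]=5
  step 6: row=5, L[5]='m', prepend. Next row=LF[5]=7
  step 7: row=7, L[7]='a', prepend. Next row=LF[7]=4
  step 8: row=4, L[4]='m', prepend. Next row=LF[4]=6
Reversed output: mamma3F$

Answer: mamma3F$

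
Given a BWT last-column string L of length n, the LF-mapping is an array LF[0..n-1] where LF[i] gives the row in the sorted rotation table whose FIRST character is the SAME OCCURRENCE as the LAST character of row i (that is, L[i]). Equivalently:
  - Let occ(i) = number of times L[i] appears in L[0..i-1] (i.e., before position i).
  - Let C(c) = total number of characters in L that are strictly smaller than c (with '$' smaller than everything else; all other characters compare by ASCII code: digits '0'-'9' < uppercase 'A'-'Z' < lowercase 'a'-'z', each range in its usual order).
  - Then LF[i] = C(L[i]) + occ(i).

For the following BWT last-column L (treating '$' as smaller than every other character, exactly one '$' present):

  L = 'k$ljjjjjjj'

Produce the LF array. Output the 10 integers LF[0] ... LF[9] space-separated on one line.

Answer: 8 0 9 1 2 3 4 5 6 7

Derivation:
Char counts: '$':1, 'j':7, 'k':1, 'l':1
C (first-col start): C('$')=0, C('j')=1, C('k')=8, C('l')=9
L[0]='k': occ=0, LF[0]=C('k')+0=8+0=8
L[1]='$': occ=0, LF[1]=C('$')+0=0+0=0
L[2]='l': occ=0, LF[2]=C('l')+0=9+0=9
L[3]='j': occ=0, LF[3]=C('j')+0=1+0=1
L[4]='j': occ=1, LF[4]=C('j')+1=1+1=2
L[5]='j': occ=2, LF[5]=C('j')+2=1+2=3
L[6]='j': occ=3, LF[6]=C('j')+3=1+3=4
L[7]='j': occ=4, LF[7]=C('j')+4=1+4=5
L[8]='j': occ=5, LF[8]=C('j')+5=1+5=6
L[9]='j': occ=6, LF[9]=C('j')+6=1+6=7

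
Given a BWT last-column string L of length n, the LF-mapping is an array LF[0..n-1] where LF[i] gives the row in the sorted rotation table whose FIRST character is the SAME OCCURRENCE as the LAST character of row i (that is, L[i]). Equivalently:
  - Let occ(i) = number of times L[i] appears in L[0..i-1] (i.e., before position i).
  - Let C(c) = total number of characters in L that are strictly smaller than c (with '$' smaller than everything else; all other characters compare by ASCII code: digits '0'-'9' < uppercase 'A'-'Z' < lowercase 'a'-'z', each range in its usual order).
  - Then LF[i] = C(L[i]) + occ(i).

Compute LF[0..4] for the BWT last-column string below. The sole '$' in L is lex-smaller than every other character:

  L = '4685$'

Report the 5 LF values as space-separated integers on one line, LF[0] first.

Answer: 1 3 4 2 0

Derivation:
Char counts: '$':1, '4':1, '5':1, '6':1, '8':1
C (first-col start): C('$')=0, C('4')=1, C('5')=2, C('6')=3, C('8')=4
L[0]='4': occ=0, LF[0]=C('4')+0=1+0=1
L[1]='6': occ=0, LF[1]=C('6')+0=3+0=3
L[2]='8': occ=0, LF[2]=C('8')+0=4+0=4
L[3]='5': occ=0, LF[3]=C('5')+0=2+0=2
L[4]='$': occ=0, LF[4]=C('$')+0=0+0=0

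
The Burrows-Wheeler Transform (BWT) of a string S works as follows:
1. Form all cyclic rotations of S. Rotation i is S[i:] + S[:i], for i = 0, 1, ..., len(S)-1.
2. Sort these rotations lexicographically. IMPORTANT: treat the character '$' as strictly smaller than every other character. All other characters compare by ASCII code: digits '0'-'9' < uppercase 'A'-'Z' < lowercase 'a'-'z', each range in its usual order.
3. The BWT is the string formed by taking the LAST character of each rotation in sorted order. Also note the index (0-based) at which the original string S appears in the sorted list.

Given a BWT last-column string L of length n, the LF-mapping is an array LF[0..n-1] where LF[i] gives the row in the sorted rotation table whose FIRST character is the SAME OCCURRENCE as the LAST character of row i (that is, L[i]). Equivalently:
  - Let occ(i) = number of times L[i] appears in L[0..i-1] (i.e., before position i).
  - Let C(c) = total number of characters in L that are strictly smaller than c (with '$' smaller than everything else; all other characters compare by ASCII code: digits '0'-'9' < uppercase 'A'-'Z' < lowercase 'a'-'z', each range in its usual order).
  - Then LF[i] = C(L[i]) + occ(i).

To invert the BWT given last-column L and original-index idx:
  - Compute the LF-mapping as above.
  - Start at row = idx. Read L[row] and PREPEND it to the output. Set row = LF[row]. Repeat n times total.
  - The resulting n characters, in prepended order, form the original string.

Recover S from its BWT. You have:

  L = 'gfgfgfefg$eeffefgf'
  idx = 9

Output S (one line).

Answer: ffggfffefefgegefg$

Derivation:
LF mapping: 13 5 14 6 15 7 1 8 16 0 2 3 9 10 4 11 17 12
Walk LF starting at row 9, prepending L[row]:
  step 1: row=9, L[9]='$', prepend. Next row=LF[9]=0
  step 2: row=0, L[0]='g', prepend. Next row=LF[0]=13
  step 3: row=13, L[13]='f', prepend. Next row=LF[13]=10
  step 4: row=10, L[10]='e', prepend. Next row=LF[10]=2
  step 5: row=2, L[2]='g', prepend. Next row=LF[2]=14
  step 6: row=14, L[14]='e', prepend. Next row=LF[14]=4
  step 7: row=4, L[4]='g', prepend. Next row=LF[4]=15
  step 8: row=15, L[15]='f', prepend. Next row=LF[15]=11
  step 9: row=11, L[11]='e', prepend. Next row=LF[11]=3
  step 10: row=3, L[3]='f', prepend. Next row=LF[3]=6
  step 11: row=6, L[6]='e', prepend. Next row=LF[6]=1
  step 12: row=1, L[1]='f', prepend. Next row=LF[1]=5
  step 13: row=5, L[5]='f', prepend. Next row=LF[5]=7
  step 14: row=7, L[7]='f', prepend. Next row=LF[7]=8
  step 15: row=8, L[8]='g', prepend. Next row=LF[8]=16
  step 16: row=16, L[16]='g', prepend. Next row=LF[16]=17
  step 17: row=17, L[17]='f', prepend. Next row=LF[17]=12
  step 18: row=12, L[12]='f', prepend. Next row=LF[12]=9
Reversed output: ffggfffefefgegefg$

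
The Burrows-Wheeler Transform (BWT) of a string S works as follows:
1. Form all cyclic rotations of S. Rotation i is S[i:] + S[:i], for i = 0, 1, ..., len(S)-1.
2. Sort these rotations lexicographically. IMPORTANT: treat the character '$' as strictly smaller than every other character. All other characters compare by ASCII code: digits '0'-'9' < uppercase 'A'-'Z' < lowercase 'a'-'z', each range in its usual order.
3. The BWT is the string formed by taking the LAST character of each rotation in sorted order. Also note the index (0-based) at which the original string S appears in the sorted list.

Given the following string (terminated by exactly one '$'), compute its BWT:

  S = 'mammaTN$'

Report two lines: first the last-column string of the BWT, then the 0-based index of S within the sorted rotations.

Answer: NTammm$a
6

Derivation:
All 8 rotations (rotation i = S[i:]+S[:i]):
  rot[0] = mammaTN$
  rot[1] = ammaTN$m
  rot[2] = mmaTN$ma
  rot[3] = maTN$mam
  rot[4] = aTN$mamm
  rot[5] = TN$mamma
  rot[6] = N$mammaT
  rot[7] = $mammaTN
Sorted (with $ < everything):
  sorted[0] = $mammaTN  (last char: 'N')
  sorted[1] = N$mammaT  (last char: 'T')
  sorted[2] = TN$mamma  (last char: 'a')
  sorted[3] = aTN$mamm  (last char: 'm')
  sorted[4] = ammaTN$m  (last char: 'm')
  sorted[5] = maTN$mam  (last char: 'm')
  sorted[6] = mammaTN$  (last char: '$')
  sorted[7] = mmaTN$ma  (last char: 'a')
Last column: NTammm$a
Original string S is at sorted index 6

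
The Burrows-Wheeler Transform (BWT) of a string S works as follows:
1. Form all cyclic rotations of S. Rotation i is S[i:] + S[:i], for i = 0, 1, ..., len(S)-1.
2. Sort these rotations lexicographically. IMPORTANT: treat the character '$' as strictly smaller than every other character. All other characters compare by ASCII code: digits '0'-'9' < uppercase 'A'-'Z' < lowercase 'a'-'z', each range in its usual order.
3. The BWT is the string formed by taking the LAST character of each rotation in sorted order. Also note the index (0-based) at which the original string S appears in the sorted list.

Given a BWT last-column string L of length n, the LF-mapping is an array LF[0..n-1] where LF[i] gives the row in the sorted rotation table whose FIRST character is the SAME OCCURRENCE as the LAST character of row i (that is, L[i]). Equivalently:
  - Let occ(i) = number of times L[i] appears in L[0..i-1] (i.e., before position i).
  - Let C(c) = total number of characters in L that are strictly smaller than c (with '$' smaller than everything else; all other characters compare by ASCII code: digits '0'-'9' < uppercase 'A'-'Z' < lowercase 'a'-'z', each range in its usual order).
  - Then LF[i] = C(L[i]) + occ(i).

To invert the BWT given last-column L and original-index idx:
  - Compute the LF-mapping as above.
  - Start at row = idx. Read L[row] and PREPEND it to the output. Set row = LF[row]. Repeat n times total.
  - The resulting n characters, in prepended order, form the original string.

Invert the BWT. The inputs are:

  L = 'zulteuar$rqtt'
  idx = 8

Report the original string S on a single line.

LF mapping: 12 10 3 7 2 11 1 5 0 6 4 8 9
Walk LF starting at row 8, prepending L[row]:
  step 1: row=8, L[8]='$', prepend. Next row=LF[8]=0
  step 2: row=0, L[0]='z', prepend. Next row=LF[0]=12
  step 3: row=12, L[12]='t', prepend. Next row=LF[12]=9
  step 4: row=9, L[9]='r', prepend. Next row=LF[9]=6
  step 5: row=6, L[6]='a', prepend. Next row=LF[6]=1
  step 6: row=1, L[1]='u', prepend. Next row=LF[1]=10
  step 7: row=10, L[10]='q', prepend. Next row=LF[10]=4
  step 8: row=4, L[4]='e', prepend. Next row=LF[4]=2
  step 9: row=2, L[2]='l', prepend. Next row=LF[2]=3
  step 10: row=3, L[3]='t', prepend. Next row=LF[3]=7
  step 11: row=7, L[7]='r', prepend. Next row=LF[7]=5
  step 12: row=5, L[5]='u', prepend. Next row=LF[5]=11
  step 13: row=11, L[11]='t', prepend. Next row=LF[11]=8
Reversed output: turtlequartz$

Answer: turtlequartz$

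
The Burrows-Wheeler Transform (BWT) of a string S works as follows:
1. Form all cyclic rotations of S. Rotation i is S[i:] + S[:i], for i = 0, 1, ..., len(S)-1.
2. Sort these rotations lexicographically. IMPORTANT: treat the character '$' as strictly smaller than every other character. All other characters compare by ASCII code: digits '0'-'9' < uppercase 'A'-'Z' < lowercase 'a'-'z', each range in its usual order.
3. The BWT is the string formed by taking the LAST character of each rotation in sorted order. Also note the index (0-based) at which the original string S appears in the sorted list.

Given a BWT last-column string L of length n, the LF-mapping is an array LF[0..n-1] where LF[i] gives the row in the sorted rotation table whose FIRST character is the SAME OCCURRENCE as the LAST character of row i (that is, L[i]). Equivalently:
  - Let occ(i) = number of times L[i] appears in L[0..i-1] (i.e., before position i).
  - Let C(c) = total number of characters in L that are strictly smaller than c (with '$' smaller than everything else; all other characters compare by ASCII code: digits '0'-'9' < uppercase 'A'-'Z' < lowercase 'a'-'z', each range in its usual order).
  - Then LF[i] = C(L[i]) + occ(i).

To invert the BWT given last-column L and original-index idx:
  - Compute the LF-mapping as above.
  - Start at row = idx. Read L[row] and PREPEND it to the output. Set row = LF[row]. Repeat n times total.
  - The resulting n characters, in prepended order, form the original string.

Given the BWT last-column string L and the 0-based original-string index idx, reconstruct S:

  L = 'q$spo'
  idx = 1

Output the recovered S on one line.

Answer: ospq$

Derivation:
LF mapping: 3 0 4 2 1
Walk LF starting at row 1, prepending L[row]:
  step 1: row=1, L[1]='$', prepend. Next row=LF[1]=0
  step 2: row=0, L[0]='q', prepend. Next row=LF[0]=3
  step 3: row=3, L[3]='p', prepend. Next row=LF[3]=2
  step 4: row=2, L[2]='s', prepend. Next row=LF[2]=4
  step 5: row=4, L[4]='o', prepend. Next row=LF[4]=1
Reversed output: ospq$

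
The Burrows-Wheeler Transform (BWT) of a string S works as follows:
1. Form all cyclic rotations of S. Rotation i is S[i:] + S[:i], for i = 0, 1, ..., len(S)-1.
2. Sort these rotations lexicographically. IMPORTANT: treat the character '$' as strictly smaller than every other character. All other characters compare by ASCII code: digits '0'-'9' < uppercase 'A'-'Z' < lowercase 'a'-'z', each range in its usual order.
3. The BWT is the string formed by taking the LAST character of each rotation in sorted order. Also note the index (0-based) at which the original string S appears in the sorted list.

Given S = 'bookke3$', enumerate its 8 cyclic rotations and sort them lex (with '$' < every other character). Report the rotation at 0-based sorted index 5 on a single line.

All 8 rotations (rotation i = S[i:]+S[:i]):
  rot[0] = bookke3$
  rot[1] = ookke3$b
  rot[2] = okke3$bo
  rot[3] = kke3$boo
  rot[4] = ke3$book
  rot[5] = e3$bookk
  rot[6] = 3$bookke
  rot[7] = $bookke3
Sorted (with $ < everything):
  sorted[0] = $bookke3
  sorted[1] = 3$bookke
  sorted[2] = bookke3$
  sorted[3] = e3$bookk
  sorted[4] = ke3$book
  sorted[5] = kke3$boo
  sorted[6] = okke3$bo
  sorted[7] = ookke3$b
sorted[5] = kke3$boo

Answer: kke3$boo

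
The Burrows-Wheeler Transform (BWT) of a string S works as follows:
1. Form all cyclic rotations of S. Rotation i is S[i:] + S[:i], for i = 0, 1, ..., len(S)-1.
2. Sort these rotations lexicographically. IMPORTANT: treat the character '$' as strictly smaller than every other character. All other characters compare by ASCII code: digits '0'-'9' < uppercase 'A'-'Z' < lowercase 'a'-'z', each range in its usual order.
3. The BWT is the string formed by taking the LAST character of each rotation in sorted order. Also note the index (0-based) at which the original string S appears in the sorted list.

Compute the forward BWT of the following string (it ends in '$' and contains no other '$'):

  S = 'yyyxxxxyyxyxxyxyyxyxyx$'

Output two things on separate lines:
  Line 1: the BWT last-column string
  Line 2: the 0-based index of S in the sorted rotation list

Answer: xyyxyxyyyxxyxyxxyyxyxx$
22

Derivation:
All 23 rotations (rotation i = S[i:]+S[:i]):
  rot[0] = yyyxxxxyyxyxxyxyyxyxyx$
  rot[1] = yyxxxxyyxyxxyxyyxyxyx$y
  rot[2] = yxxxxyyxyxxyxyyxyxyx$yy
  rot[3] = xxxxyyxyxxyxyyxyxyx$yyy
  rot[4] = xxxyyxyxxyxyyxyxyx$yyyx
  rot[5] = xxyyxyxxyxyyxyxyx$yyyxx
  rot[6] = xyyxyxxyxyyxyxyx$yyyxxx
  rot[7] = yyxyxxyxyyxyxyx$yyyxxxx
  rot[8] = yxyxxyxyyxyxyx$yyyxxxxy
  rot[9] = xyxxyxyyxyxyx$yyyxxxxyy
  rot[10] = yxxyxyyxyxyx$yyyxxxxyyx
  rot[11] = xxyxyyxyxyx$yyyxxxxyyxy
  rot[12] = xyxyyxyxyx$yyyxxxxyyxyx
  rot[13] = yxyyxyxyx$yyyxxxxyyxyxx
  rot[14] = xyyxyxyx$yyyxxxxyyxyxxy
  rot[15] = yyxyxyx$yyyxxxxyyxyxxyx
  rot[16] = yxyxyx$yyyxxxxyyxyxxyxy
  rot[17] = xyxyx$yyyxxxxyyxyxxyxyy
  rot[18] = yxyx$yyyxxxxyyxyxxyxyyx
  rot[19] = xyx$yyyxxxxyyxyxxyxyyxy
  rot[20] = yx$yyyxxxxyyxyxxyxyyxyx
  rot[21] = x$yyyxxxxyyxyxxyxyyxyxy
  rot[22] = $yyyxxxxyyxyxxyxyyxyxyx
Sorted (with $ < everything):
  sorted[0] = $yyyxxxxyyxyxxyxyyxyxyx  (last char: 'x')
  sorted[1] = x$yyyxxxxyyxyxxyxyyxyxy  (last char: 'y')
  sorted[2] = xxxxyyxyxxyxyyxyxyx$yyy  (last char: 'y')
  sorted[3] = xxxyyxyxxyxyyxyxyx$yyyx  (last char: 'x')
  sorted[4] = xxyxyyxyxyx$yyyxxxxyyxy  (last char: 'y')
  sorted[5] = xxyyxyxxyxyyxyxyx$yyyxx  (last char: 'x')
  sorted[6] = xyx$yyyxxxxyyxyxxyxyyxy  (last char: 'y')
  sorted[7] = xyxxyxyyxyxyx$yyyxxxxyy  (last char: 'y')
  sorted[8] = xyxyx$yyyxxxxyyxyxxyxyy  (last char: 'y')
  sorted[9] = xyxyyxyxyx$yyyxxxxyyxyx  (last char: 'x')
  sorted[10] = xyyxyxxyxyyxyxyx$yyyxxx  (last char: 'x')
  sorted[11] = xyyxyxyx$yyyxxxxyyxyxxy  (last char: 'y')
  sorted[12] = yx$yyyxxxxyyxyxxyxyyxyx  (last char: 'x')
  sorted[13] = yxxxxyyxyxxyxyyxyxyx$yy  (last char: 'y')
  sorted[14] = yxxyxyyxyxyx$yyyxxxxyyx  (last char: 'x')
  sorted[15] = yxyx$yyyxxxxyyxyxxyxyyx  (last char: 'x')
  sorted[16] = yxyxxyxyyxyxyx$yyyxxxxy  (last char: 'y')
  sorted[17] = yxyxyx$yyyxxxxyyxyxxyxy  (last char: 'y')
  sorted[18] = yxyyxyxyx$yyyxxxxyyxyxx  (last char: 'x')
  sorted[19] = yyxxxxyyxyxxyxyyxyxyx$y  (last char: 'y')
  sorted[20] = yyxyxxyxyyxyxyx$yyyxxxx  (last char: 'x')
  sorted[21] = yyxyxyx$yyyxxxxyyxyxxyx  (last char: 'x')
  sorted[22] = yyyxxxxyyxyxxyxyyxyxyx$  (last char: '$')
Last column: xyyxyxyyyxxyxyxxyyxyxx$
Original string S is at sorted index 22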